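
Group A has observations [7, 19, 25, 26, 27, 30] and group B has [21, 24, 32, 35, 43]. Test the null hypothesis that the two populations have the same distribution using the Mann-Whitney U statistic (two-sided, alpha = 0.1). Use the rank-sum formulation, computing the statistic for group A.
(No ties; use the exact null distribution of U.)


Step 1: Combine and sort all 11 observations; assign midranks.
sorted (value, group): (7,X), (19,X), (21,Y), (24,Y), (25,X), (26,X), (27,X), (30,X), (32,Y), (35,Y), (43,Y)
ranks: 7->1, 19->2, 21->3, 24->4, 25->5, 26->6, 27->7, 30->8, 32->9, 35->10, 43->11
Step 2: Rank sum for X: R1 = 1 + 2 + 5 + 6 + 7 + 8 = 29.
Step 3: U_X = R1 - n1(n1+1)/2 = 29 - 6*7/2 = 29 - 21 = 8.
       U_Y = n1*n2 - U_X = 30 - 8 = 22.
Step 4: No ties, so the exact null distribution of U (based on enumerating the C(11,6) = 462 equally likely rank assignments) gives the two-sided p-value.
Step 5: p-value = 0.246753; compare to alpha = 0.1. fail to reject H0.

U_X = 8, p = 0.246753, fail to reject H0 at alpha = 0.1.


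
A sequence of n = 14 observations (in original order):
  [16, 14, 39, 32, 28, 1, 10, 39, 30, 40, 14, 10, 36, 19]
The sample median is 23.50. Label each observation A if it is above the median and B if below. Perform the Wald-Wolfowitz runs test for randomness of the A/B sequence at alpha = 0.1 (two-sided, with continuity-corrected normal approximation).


Step 1: Compute median = 23.50; label A = above, B = below.
Labels in order: BBAAABBAAABBAB  (n_A = 7, n_B = 7)
Step 2: Count runs R = 7.
Step 3: Under H0 (random ordering), E[R] = 2*n_A*n_B/(n_A+n_B) + 1 = 2*7*7/14 + 1 = 8.0000.
        Var[R] = 2*n_A*n_B*(2*n_A*n_B - n_A - n_B) / ((n_A+n_B)^2 * (n_A+n_B-1)) = 8232/2548 = 3.2308.
        SD[R] = 1.7974.
Step 4: Continuity-corrected z = (R + 0.5 - E[R]) / SD[R] = (7 + 0.5 - 8.0000) / 1.7974 = -0.2782.
Step 5: Two-sided p-value via normal approximation = 2*(1 - Phi(|z|)) = 0.780879.
Step 6: alpha = 0.1. fail to reject H0.

R = 7, z = -0.2782, p = 0.780879, fail to reject H0.


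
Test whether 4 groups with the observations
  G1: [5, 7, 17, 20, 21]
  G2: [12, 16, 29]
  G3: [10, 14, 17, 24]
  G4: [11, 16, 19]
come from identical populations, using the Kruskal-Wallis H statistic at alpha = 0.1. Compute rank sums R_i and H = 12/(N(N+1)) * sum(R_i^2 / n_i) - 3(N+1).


Step 1: Combine all N = 15 observations and assign midranks.
sorted (value, group, rank): (5,G1,1), (7,G1,2), (10,G3,3), (11,G4,4), (12,G2,5), (14,G3,6), (16,G2,7.5), (16,G4,7.5), (17,G1,9.5), (17,G3,9.5), (19,G4,11), (20,G1,12), (21,G1,13), (24,G3,14), (29,G2,15)
Step 2: Sum ranks within each group.
R_1 = 37.5 (n_1 = 5)
R_2 = 27.5 (n_2 = 3)
R_3 = 32.5 (n_3 = 4)
R_4 = 22.5 (n_4 = 3)
Step 3: H = 12/(N(N+1)) * sum(R_i^2/n_i) - 3(N+1)
     = 12/(15*16) * (37.5^2/5 + 27.5^2/3 + 32.5^2/4 + 22.5^2/3) - 3*16
     = 0.050000 * 966.146 - 48
     = 0.307292.
Step 4: Ties present; correction factor C = 1 - 12/(15^3 - 15) = 0.996429. Corrected H = 0.307292 / 0.996429 = 0.308393.
Step 5: Under H0, H ~ chi^2(3); p-value = 0.958442.
Step 6: alpha = 0.1. fail to reject H0.

H = 0.3084, df = 3, p = 0.958442, fail to reject H0.


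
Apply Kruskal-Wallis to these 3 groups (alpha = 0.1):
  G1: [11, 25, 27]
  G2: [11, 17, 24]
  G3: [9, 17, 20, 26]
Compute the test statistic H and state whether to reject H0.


Step 1: Combine all N = 10 observations and assign midranks.
sorted (value, group, rank): (9,G3,1), (11,G1,2.5), (11,G2,2.5), (17,G2,4.5), (17,G3,4.5), (20,G3,6), (24,G2,7), (25,G1,8), (26,G3,9), (27,G1,10)
Step 2: Sum ranks within each group.
R_1 = 20.5 (n_1 = 3)
R_2 = 14 (n_2 = 3)
R_3 = 20.5 (n_3 = 4)
Step 3: H = 12/(N(N+1)) * sum(R_i^2/n_i) - 3(N+1)
     = 12/(10*11) * (20.5^2/3 + 14^2/3 + 20.5^2/4) - 3*11
     = 0.109091 * 310.479 - 33
     = 0.870455.
Step 4: Ties present; correction factor C = 1 - 12/(10^3 - 10) = 0.987879. Corrected H = 0.870455 / 0.987879 = 0.881135.
Step 5: Under H0, H ~ chi^2(2); p-value = 0.643671.
Step 6: alpha = 0.1. fail to reject H0.

H = 0.8811, df = 2, p = 0.643671, fail to reject H0.


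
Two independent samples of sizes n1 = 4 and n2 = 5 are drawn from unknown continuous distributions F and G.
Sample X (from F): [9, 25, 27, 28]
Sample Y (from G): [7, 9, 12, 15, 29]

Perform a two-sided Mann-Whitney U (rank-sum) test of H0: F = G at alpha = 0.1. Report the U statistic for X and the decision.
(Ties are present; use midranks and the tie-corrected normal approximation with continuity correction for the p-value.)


Step 1: Combine and sort all 9 observations; assign midranks.
sorted (value, group): (7,Y), (9,X), (9,Y), (12,Y), (15,Y), (25,X), (27,X), (28,X), (29,Y)
ranks: 7->1, 9->2.5, 9->2.5, 12->4, 15->5, 25->6, 27->7, 28->8, 29->9
Step 2: Rank sum for X: R1 = 2.5 + 6 + 7 + 8 = 23.5.
Step 3: U_X = R1 - n1(n1+1)/2 = 23.5 - 4*5/2 = 23.5 - 10 = 13.5.
       U_Y = n1*n2 - U_X = 20 - 13.5 = 6.5.
Step 4: Ties are present, so use the tie-corrected normal approximation (with continuity correction) for the p-value.
Step 5: p-value = 0.460558; compare to alpha = 0.1. fail to reject H0.

U_X = 13.5, p = 0.460558, fail to reject H0 at alpha = 0.1.


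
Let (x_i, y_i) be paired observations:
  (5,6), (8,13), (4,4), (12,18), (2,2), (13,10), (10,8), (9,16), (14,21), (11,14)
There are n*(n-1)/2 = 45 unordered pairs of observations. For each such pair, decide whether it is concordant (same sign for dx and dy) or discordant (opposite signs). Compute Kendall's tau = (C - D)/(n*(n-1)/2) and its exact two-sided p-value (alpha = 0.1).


Step 1: Enumerate the 45 unordered pairs (i,j) with i<j and classify each by sign(x_j-x_i) * sign(y_j-y_i).
  (1,2):dx=+3,dy=+7->C; (1,3):dx=-1,dy=-2->C; (1,4):dx=+7,dy=+12->C; (1,5):dx=-3,dy=-4->C
  (1,6):dx=+8,dy=+4->C; (1,7):dx=+5,dy=+2->C; (1,8):dx=+4,dy=+10->C; (1,9):dx=+9,dy=+15->C
  (1,10):dx=+6,dy=+8->C; (2,3):dx=-4,dy=-9->C; (2,4):dx=+4,dy=+5->C; (2,5):dx=-6,dy=-11->C
  (2,6):dx=+5,dy=-3->D; (2,7):dx=+2,dy=-5->D; (2,8):dx=+1,dy=+3->C; (2,9):dx=+6,dy=+8->C
  (2,10):dx=+3,dy=+1->C; (3,4):dx=+8,dy=+14->C; (3,5):dx=-2,dy=-2->C; (3,6):dx=+9,dy=+6->C
  (3,7):dx=+6,dy=+4->C; (3,8):dx=+5,dy=+12->C; (3,9):dx=+10,dy=+17->C; (3,10):dx=+7,dy=+10->C
  (4,5):dx=-10,dy=-16->C; (4,6):dx=+1,dy=-8->D; (4,7):dx=-2,dy=-10->C; (4,8):dx=-3,dy=-2->C
  (4,9):dx=+2,dy=+3->C; (4,10):dx=-1,dy=-4->C; (5,6):dx=+11,dy=+8->C; (5,7):dx=+8,dy=+6->C
  (5,8):dx=+7,dy=+14->C; (5,9):dx=+12,dy=+19->C; (5,10):dx=+9,dy=+12->C; (6,7):dx=-3,dy=-2->C
  (6,8):dx=-4,dy=+6->D; (6,9):dx=+1,dy=+11->C; (6,10):dx=-2,dy=+4->D; (7,8):dx=-1,dy=+8->D
  (7,9):dx=+4,dy=+13->C; (7,10):dx=+1,dy=+6->C; (8,9):dx=+5,dy=+5->C; (8,10):dx=+2,dy=-2->D
  (9,10):dx=-3,dy=-7->C
Step 2: C = 38, D = 7, total pairs = 45.
Step 3: tau = (C - D)/(n(n-1)/2) = (38 - 7)/45 = 0.688889.
Step 4: Exact two-sided p-value (enumerate n! = 3628800 permutations of y under H0): p = 0.004687.
Step 5: alpha = 0.1. reject H0.

tau_b = 0.6889 (C=38, D=7), p = 0.004687, reject H0.


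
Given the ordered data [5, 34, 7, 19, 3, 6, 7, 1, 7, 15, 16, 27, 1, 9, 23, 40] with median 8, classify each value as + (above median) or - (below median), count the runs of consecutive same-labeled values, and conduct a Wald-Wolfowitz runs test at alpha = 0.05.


Step 1: Compute median = 8; label A = above, B = below.
Labels in order: BABABBBBBAAABAAA  (n_A = 8, n_B = 8)
Step 2: Count runs R = 8.
Step 3: Under H0 (random ordering), E[R] = 2*n_A*n_B/(n_A+n_B) + 1 = 2*8*8/16 + 1 = 9.0000.
        Var[R] = 2*n_A*n_B*(2*n_A*n_B - n_A - n_B) / ((n_A+n_B)^2 * (n_A+n_B-1)) = 14336/3840 = 3.7333.
        SD[R] = 1.9322.
Step 4: Continuity-corrected z = (R + 0.5 - E[R]) / SD[R] = (8 + 0.5 - 9.0000) / 1.9322 = -0.2588.
Step 5: Two-sided p-value via normal approximation = 2*(1 - Phi(|z|)) = 0.795809.
Step 6: alpha = 0.05. fail to reject H0.

R = 8, z = -0.2588, p = 0.795809, fail to reject H0.


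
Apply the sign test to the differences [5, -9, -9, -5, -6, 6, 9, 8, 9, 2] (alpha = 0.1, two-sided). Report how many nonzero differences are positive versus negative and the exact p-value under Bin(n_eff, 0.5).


Step 1: Discard zero differences. Original n = 10; n_eff = number of nonzero differences = 10.
Nonzero differences (with sign): +5, -9, -9, -5, -6, +6, +9, +8, +9, +2
Step 2: Count signs: positive = 6, negative = 4.
Step 3: Under H0: P(positive) = 0.5, so the number of positives S ~ Bin(10, 0.5).
Step 4: Two-sided exact p-value = sum of Bin(10,0.5) probabilities at or below the observed probability = 0.753906.
Step 5: alpha = 0.1. fail to reject H0.

n_eff = 10, pos = 6, neg = 4, p = 0.753906, fail to reject H0.


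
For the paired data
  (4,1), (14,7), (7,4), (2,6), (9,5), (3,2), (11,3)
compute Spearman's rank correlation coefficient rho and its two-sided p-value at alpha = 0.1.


Step 1: Rank x and y separately (midranks; no ties here).
rank(x): 4->3, 14->7, 7->4, 2->1, 9->5, 3->2, 11->6
rank(y): 1->1, 7->7, 4->4, 6->6, 5->5, 2->2, 3->3
Step 2: d_i = R_x(i) - R_y(i); compute d_i^2.
  (3-1)^2=4, (7-7)^2=0, (4-4)^2=0, (1-6)^2=25, (5-5)^2=0, (2-2)^2=0, (6-3)^2=9
sum(d^2) = 38.
Step 3: rho = 1 - 6*38 / (7*(7^2 - 1)) = 1 - 228/336 = 0.321429.
Step 4: Under H0, t = rho * sqrt((n-2)/(1-rho^2)) = 0.7590 ~ t(5).
Step 5: Two-sided p-value from the t-distribution with 5 df = 0.482072.
Step 6: alpha = 0.1. fail to reject H0.

rho = 0.3214, p = 0.482072, fail to reject H0 at alpha = 0.1.


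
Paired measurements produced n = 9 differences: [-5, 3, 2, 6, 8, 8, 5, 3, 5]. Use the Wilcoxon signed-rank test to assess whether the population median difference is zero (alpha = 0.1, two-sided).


Step 1: Drop any zero differences (none here) and take |d_i|.
|d| = [5, 3, 2, 6, 8, 8, 5, 3, 5]
Step 2: Midrank |d_i| (ties get averaged ranks).
ranks: |5|->5, |3|->2.5, |2|->1, |6|->7, |8|->8.5, |8|->8.5, |5|->5, |3|->2.5, |5|->5
Step 3: Attach original signs; sum ranks with positive sign and with negative sign.
W+ = 2.5 + 1 + 7 + 8.5 + 8.5 + 5 + 2.5 + 5 = 40
W- = 5 = 5
(Check: W+ + W- = 45 should equal n(n+1)/2 = 45.)
Step 4: Test statistic W = min(W+, W-) = 5.
Step 5: Ties in |d|, so use the tie-corrected normal approximation.
        E[W] = n(n+1)/4 = 9*10/4 = 22.5.
        Tie groups: |d|=3 (t=2), |d|=5 (t=3), |d|=8 (t=2); sum(t^3 - t) = 36.
        Var[W] = n(n+1)(2n+1)/24 - sum(t^3-t)/48 = 1710/24 - 36/48 = 70.5.
        z = (W - E[W]) / sqrt(Var[W]) = (5 - 22.5) / 8.3964 = -2.0842.
        Two-sided p = 2*Phi(z) = 0.037140.
Step 6: alpha = 0.1. reject H0.

W+ = 40, W- = 5, W = min = 5, p = 0.037140, reject H0.


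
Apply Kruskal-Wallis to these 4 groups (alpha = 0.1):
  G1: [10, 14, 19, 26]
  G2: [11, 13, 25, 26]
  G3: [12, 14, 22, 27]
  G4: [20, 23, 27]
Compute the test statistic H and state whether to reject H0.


Step 1: Combine all N = 15 observations and assign midranks.
sorted (value, group, rank): (10,G1,1), (11,G2,2), (12,G3,3), (13,G2,4), (14,G1,5.5), (14,G3,5.5), (19,G1,7), (20,G4,8), (22,G3,9), (23,G4,10), (25,G2,11), (26,G1,12.5), (26,G2,12.5), (27,G3,14.5), (27,G4,14.5)
Step 2: Sum ranks within each group.
R_1 = 26 (n_1 = 4)
R_2 = 29.5 (n_2 = 4)
R_3 = 32 (n_3 = 4)
R_4 = 32.5 (n_4 = 3)
Step 3: H = 12/(N(N+1)) * sum(R_i^2/n_i) - 3(N+1)
     = 12/(15*16) * (26^2/4 + 29.5^2/4 + 32^2/4 + 32.5^2/3) - 3*16
     = 0.050000 * 994.646 - 48
     = 1.732292.
Step 4: Ties present; correction factor C = 1 - 18/(15^3 - 15) = 0.994643. Corrected H = 1.732292 / 0.994643 = 1.741622.
Step 5: Under H0, H ~ chi^2(3); p-value = 0.627720.
Step 6: alpha = 0.1. fail to reject H0.

H = 1.7416, df = 3, p = 0.627720, fail to reject H0.


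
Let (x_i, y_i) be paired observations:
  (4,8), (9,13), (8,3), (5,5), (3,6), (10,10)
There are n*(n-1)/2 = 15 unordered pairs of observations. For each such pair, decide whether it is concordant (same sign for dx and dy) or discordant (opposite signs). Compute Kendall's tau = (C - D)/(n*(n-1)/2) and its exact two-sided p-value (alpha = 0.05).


Step 1: Enumerate the 15 unordered pairs (i,j) with i<j and classify each by sign(x_j-x_i) * sign(y_j-y_i).
  (1,2):dx=+5,dy=+5->C; (1,3):dx=+4,dy=-5->D; (1,4):dx=+1,dy=-3->D; (1,5):dx=-1,dy=-2->C
  (1,6):dx=+6,dy=+2->C; (2,3):dx=-1,dy=-10->C; (2,4):dx=-4,dy=-8->C; (2,5):dx=-6,dy=-7->C
  (2,6):dx=+1,dy=-3->D; (3,4):dx=-3,dy=+2->D; (3,5):dx=-5,dy=+3->D; (3,6):dx=+2,dy=+7->C
  (4,5):dx=-2,dy=+1->D; (4,6):dx=+5,dy=+5->C; (5,6):dx=+7,dy=+4->C
Step 2: C = 9, D = 6, total pairs = 15.
Step 3: tau = (C - D)/(n(n-1)/2) = (9 - 6)/15 = 0.200000.
Step 4: Exact two-sided p-value (enumerate n! = 720 permutations of y under H0): p = 0.719444.
Step 5: alpha = 0.05. fail to reject H0.

tau_b = 0.2000 (C=9, D=6), p = 0.719444, fail to reject H0.


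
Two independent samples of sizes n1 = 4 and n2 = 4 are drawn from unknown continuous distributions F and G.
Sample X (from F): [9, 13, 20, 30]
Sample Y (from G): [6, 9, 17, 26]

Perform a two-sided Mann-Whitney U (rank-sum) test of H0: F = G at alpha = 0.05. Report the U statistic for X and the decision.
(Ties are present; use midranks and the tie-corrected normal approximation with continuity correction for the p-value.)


Step 1: Combine and sort all 8 observations; assign midranks.
sorted (value, group): (6,Y), (9,X), (9,Y), (13,X), (17,Y), (20,X), (26,Y), (30,X)
ranks: 6->1, 9->2.5, 9->2.5, 13->4, 17->5, 20->6, 26->7, 30->8
Step 2: Rank sum for X: R1 = 2.5 + 4 + 6 + 8 = 20.5.
Step 3: U_X = R1 - n1(n1+1)/2 = 20.5 - 4*5/2 = 20.5 - 10 = 10.5.
       U_Y = n1*n2 - U_X = 16 - 10.5 = 5.5.
Step 4: Ties are present, so use the tie-corrected normal approximation (with continuity correction) for the p-value.
Step 5: p-value = 0.561363; compare to alpha = 0.05. fail to reject H0.

U_X = 10.5, p = 0.561363, fail to reject H0 at alpha = 0.05.


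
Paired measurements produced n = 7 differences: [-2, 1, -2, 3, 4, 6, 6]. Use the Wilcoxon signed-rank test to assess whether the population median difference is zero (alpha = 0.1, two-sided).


Step 1: Drop any zero differences (none here) and take |d_i|.
|d| = [2, 1, 2, 3, 4, 6, 6]
Step 2: Midrank |d_i| (ties get averaged ranks).
ranks: |2|->2.5, |1|->1, |2|->2.5, |3|->4, |4|->5, |6|->6.5, |6|->6.5
Step 3: Attach original signs; sum ranks with positive sign and with negative sign.
W+ = 1 + 4 + 5 + 6.5 + 6.5 = 23
W- = 2.5 + 2.5 = 5
(Check: W+ + W- = 28 should equal n(n+1)/2 = 28.)
Step 4: Test statistic W = min(W+, W-) = 5.
Step 5: Ties in |d|, so use the tie-corrected normal approximation.
        E[W] = n(n+1)/4 = 7*8/4 = 14.
        Tie groups: |d|=2 (t=2), |d|=6 (t=2); sum(t^3 - t) = 12.
        Var[W] = n(n+1)(2n+1)/24 - sum(t^3-t)/48 = 840/24 - 12/48 = 34.75.
        z = (W - E[W]) / sqrt(Var[W]) = (5 - 14) / 5.8949 = -1.5267.
        Two-sided p = 2*Phi(z) = 0.126826.
Step 6: alpha = 0.1. fail to reject H0.

W+ = 23, W- = 5, W = min = 5, p = 0.126826, fail to reject H0.


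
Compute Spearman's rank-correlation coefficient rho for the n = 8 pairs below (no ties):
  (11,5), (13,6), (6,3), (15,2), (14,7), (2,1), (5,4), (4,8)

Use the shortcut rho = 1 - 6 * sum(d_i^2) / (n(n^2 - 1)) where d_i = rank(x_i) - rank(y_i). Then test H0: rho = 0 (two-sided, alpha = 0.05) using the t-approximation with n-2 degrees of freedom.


Step 1: Rank x and y separately (midranks; no ties here).
rank(x): 11->5, 13->6, 6->4, 15->8, 14->7, 2->1, 5->3, 4->2
rank(y): 5->5, 6->6, 3->3, 2->2, 7->7, 1->1, 4->4, 8->8
Step 2: d_i = R_x(i) - R_y(i); compute d_i^2.
  (5-5)^2=0, (6-6)^2=0, (4-3)^2=1, (8-2)^2=36, (7-7)^2=0, (1-1)^2=0, (3-4)^2=1, (2-8)^2=36
sum(d^2) = 74.
Step 3: rho = 1 - 6*74 / (8*(8^2 - 1)) = 1 - 444/504 = 0.119048.
Step 4: Under H0, t = rho * sqrt((n-2)/(1-rho^2)) = 0.2937 ~ t(6).
Step 5: Two-sided p-value from the t-distribution with 6 df = 0.778886.
Step 6: alpha = 0.05. fail to reject H0.

rho = 0.1190, p = 0.778886, fail to reject H0 at alpha = 0.05.


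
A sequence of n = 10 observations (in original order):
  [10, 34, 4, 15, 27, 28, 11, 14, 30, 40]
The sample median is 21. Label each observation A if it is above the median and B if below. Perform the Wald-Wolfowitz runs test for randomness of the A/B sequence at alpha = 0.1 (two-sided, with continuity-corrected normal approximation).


Step 1: Compute median = 21; label A = above, B = below.
Labels in order: BABBAABBAA  (n_A = 5, n_B = 5)
Step 2: Count runs R = 6.
Step 3: Under H0 (random ordering), E[R] = 2*n_A*n_B/(n_A+n_B) + 1 = 2*5*5/10 + 1 = 6.0000.
        Var[R] = 2*n_A*n_B*(2*n_A*n_B - n_A - n_B) / ((n_A+n_B)^2 * (n_A+n_B-1)) = 2000/900 = 2.2222.
        SD[R] = 1.4907.
Step 4: R = E[R], so z = 0 with no continuity correction.
Step 5: Two-sided p-value via normal approximation = 2*(1 - Phi(|z|)) = 1.000000.
Step 6: alpha = 0.1. fail to reject H0.

R = 6, z = 0.0000, p = 1.000000, fail to reject H0.


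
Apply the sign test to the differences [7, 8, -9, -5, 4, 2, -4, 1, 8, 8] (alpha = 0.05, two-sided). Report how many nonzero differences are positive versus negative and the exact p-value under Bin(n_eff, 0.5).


Step 1: Discard zero differences. Original n = 10; n_eff = number of nonzero differences = 10.
Nonzero differences (with sign): +7, +8, -9, -5, +4, +2, -4, +1, +8, +8
Step 2: Count signs: positive = 7, negative = 3.
Step 3: Under H0: P(positive) = 0.5, so the number of positives S ~ Bin(10, 0.5).
Step 4: Two-sided exact p-value = sum of Bin(10,0.5) probabilities at or below the observed probability = 0.343750.
Step 5: alpha = 0.05. fail to reject H0.

n_eff = 10, pos = 7, neg = 3, p = 0.343750, fail to reject H0.


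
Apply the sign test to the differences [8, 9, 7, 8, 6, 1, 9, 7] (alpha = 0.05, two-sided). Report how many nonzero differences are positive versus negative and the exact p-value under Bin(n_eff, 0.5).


Step 1: Discard zero differences. Original n = 8; n_eff = number of nonzero differences = 8.
Nonzero differences (with sign): +8, +9, +7, +8, +6, +1, +9, +7
Step 2: Count signs: positive = 8, negative = 0.
Step 3: Under H0: P(positive) = 0.5, so the number of positives S ~ Bin(8, 0.5).
Step 4: Two-sided exact p-value = sum of Bin(8,0.5) probabilities at or below the observed probability = 0.007812.
Step 5: alpha = 0.05. reject H0.

n_eff = 8, pos = 8, neg = 0, p = 0.007812, reject H0.


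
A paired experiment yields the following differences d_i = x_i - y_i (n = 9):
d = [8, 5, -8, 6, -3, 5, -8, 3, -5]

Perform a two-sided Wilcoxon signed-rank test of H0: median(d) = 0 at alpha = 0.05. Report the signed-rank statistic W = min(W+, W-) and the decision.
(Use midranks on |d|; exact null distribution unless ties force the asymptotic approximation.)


Step 1: Drop any zero differences (none here) and take |d_i|.
|d| = [8, 5, 8, 6, 3, 5, 8, 3, 5]
Step 2: Midrank |d_i| (ties get averaged ranks).
ranks: |8|->8, |5|->4, |8|->8, |6|->6, |3|->1.5, |5|->4, |8|->8, |3|->1.5, |5|->4
Step 3: Attach original signs; sum ranks with positive sign and with negative sign.
W+ = 8 + 4 + 6 + 4 + 1.5 = 23.5
W- = 8 + 1.5 + 8 + 4 = 21.5
(Check: W+ + W- = 45 should equal n(n+1)/2 = 45.)
Step 4: Test statistic W = min(W+, W-) = 21.5.
Step 5: Ties in |d|, so use the tie-corrected normal approximation.
        E[W] = n(n+1)/4 = 9*10/4 = 22.5.
        Tie groups: |d|=3 (t=2), |d|=5 (t=3), |d|=8 (t=3); sum(t^3 - t) = 54.
        Var[W] = n(n+1)(2n+1)/24 - sum(t^3-t)/48 = 1710/24 - 54/48 = 70.125.
        z = (W - E[W]) / sqrt(Var[W]) = (21.5 - 22.5) / 8.3741 = -0.1194.
        Two-sided p = 2*Phi(z) = 0.904946.
Step 6: alpha = 0.05. fail to reject H0.

W+ = 23.5, W- = 21.5, W = min = 21.5, p = 0.904946, fail to reject H0.


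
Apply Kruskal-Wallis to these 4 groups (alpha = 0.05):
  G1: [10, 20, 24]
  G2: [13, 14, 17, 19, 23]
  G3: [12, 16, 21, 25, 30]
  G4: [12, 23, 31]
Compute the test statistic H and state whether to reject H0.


Step 1: Combine all N = 16 observations and assign midranks.
sorted (value, group, rank): (10,G1,1), (12,G3,2.5), (12,G4,2.5), (13,G2,4), (14,G2,5), (16,G3,6), (17,G2,7), (19,G2,8), (20,G1,9), (21,G3,10), (23,G2,11.5), (23,G4,11.5), (24,G1,13), (25,G3,14), (30,G3,15), (31,G4,16)
Step 2: Sum ranks within each group.
R_1 = 23 (n_1 = 3)
R_2 = 35.5 (n_2 = 5)
R_3 = 47.5 (n_3 = 5)
R_4 = 30 (n_4 = 3)
Step 3: H = 12/(N(N+1)) * sum(R_i^2/n_i) - 3(N+1)
     = 12/(16*17) * (23^2/3 + 35.5^2/5 + 47.5^2/5 + 30^2/3) - 3*17
     = 0.044118 * 1179.63 - 51
     = 1.042647.
Step 4: Ties present; correction factor C = 1 - 12/(16^3 - 16) = 0.997059. Corrected H = 1.042647 / 0.997059 = 1.045723.
Step 5: Under H0, H ~ chi^2(3); p-value = 0.790190.
Step 6: alpha = 0.05. fail to reject H0.

H = 1.0457, df = 3, p = 0.790190, fail to reject H0.


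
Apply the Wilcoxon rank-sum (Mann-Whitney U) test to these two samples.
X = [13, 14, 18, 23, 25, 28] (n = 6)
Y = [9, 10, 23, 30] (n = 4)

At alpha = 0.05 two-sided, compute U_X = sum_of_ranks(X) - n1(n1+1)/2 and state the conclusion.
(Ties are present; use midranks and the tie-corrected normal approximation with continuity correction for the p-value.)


Step 1: Combine and sort all 10 observations; assign midranks.
sorted (value, group): (9,Y), (10,Y), (13,X), (14,X), (18,X), (23,X), (23,Y), (25,X), (28,X), (30,Y)
ranks: 9->1, 10->2, 13->3, 14->4, 18->5, 23->6.5, 23->6.5, 25->8, 28->9, 30->10
Step 2: Rank sum for X: R1 = 3 + 4 + 5 + 6.5 + 8 + 9 = 35.5.
Step 3: U_X = R1 - n1(n1+1)/2 = 35.5 - 6*7/2 = 35.5 - 21 = 14.5.
       U_Y = n1*n2 - U_X = 24 - 14.5 = 9.5.
Step 4: Ties are present, so use the tie-corrected normal approximation (with continuity correction) for the p-value.
Step 5: p-value = 0.668870; compare to alpha = 0.05. fail to reject H0.

U_X = 14.5, p = 0.668870, fail to reject H0 at alpha = 0.05.


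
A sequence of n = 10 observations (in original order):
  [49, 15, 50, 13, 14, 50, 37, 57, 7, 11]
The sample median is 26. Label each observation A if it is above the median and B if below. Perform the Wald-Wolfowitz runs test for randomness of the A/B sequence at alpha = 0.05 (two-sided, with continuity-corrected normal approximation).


Step 1: Compute median = 26; label A = above, B = below.
Labels in order: ABABBAAABB  (n_A = 5, n_B = 5)
Step 2: Count runs R = 6.
Step 3: Under H0 (random ordering), E[R] = 2*n_A*n_B/(n_A+n_B) + 1 = 2*5*5/10 + 1 = 6.0000.
        Var[R] = 2*n_A*n_B*(2*n_A*n_B - n_A - n_B) / ((n_A+n_B)^2 * (n_A+n_B-1)) = 2000/900 = 2.2222.
        SD[R] = 1.4907.
Step 4: R = E[R], so z = 0 with no continuity correction.
Step 5: Two-sided p-value via normal approximation = 2*(1 - Phi(|z|)) = 1.000000.
Step 6: alpha = 0.05. fail to reject H0.

R = 6, z = 0.0000, p = 1.000000, fail to reject H0.


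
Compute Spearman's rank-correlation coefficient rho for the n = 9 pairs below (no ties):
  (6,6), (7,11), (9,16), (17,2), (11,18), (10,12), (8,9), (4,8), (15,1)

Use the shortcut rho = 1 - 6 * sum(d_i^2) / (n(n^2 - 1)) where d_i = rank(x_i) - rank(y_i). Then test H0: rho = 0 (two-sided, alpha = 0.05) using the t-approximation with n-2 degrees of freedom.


Step 1: Rank x and y separately (midranks; no ties here).
rank(x): 6->2, 7->3, 9->5, 17->9, 11->7, 10->6, 8->4, 4->1, 15->8
rank(y): 6->3, 11->6, 16->8, 2->2, 18->9, 12->7, 9->5, 8->4, 1->1
Step 2: d_i = R_x(i) - R_y(i); compute d_i^2.
  (2-3)^2=1, (3-6)^2=9, (5-8)^2=9, (9-2)^2=49, (7-9)^2=4, (6-7)^2=1, (4-5)^2=1, (1-4)^2=9, (8-1)^2=49
sum(d^2) = 132.
Step 3: rho = 1 - 6*132 / (9*(9^2 - 1)) = 1 - 792/720 = -0.100000.
Step 4: Under H0, t = rho * sqrt((n-2)/(1-rho^2)) = -0.2659 ~ t(7).
Step 5: Two-sided p-value from the t-distribution with 7 df = 0.797972.
Step 6: alpha = 0.05. fail to reject H0.

rho = -0.1000, p = 0.797972, fail to reject H0 at alpha = 0.05.


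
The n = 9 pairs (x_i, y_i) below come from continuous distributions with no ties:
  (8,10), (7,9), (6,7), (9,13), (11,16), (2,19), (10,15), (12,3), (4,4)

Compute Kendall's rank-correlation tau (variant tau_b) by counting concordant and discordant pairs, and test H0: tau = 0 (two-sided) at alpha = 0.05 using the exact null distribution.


Step 1: Enumerate the 36 unordered pairs (i,j) with i<j and classify each by sign(x_j-x_i) * sign(y_j-y_i).
  (1,2):dx=-1,dy=-1->C; (1,3):dx=-2,dy=-3->C; (1,4):dx=+1,dy=+3->C; (1,5):dx=+3,dy=+6->C
  (1,6):dx=-6,dy=+9->D; (1,7):dx=+2,dy=+5->C; (1,8):dx=+4,dy=-7->D; (1,9):dx=-4,dy=-6->C
  (2,3):dx=-1,dy=-2->C; (2,4):dx=+2,dy=+4->C; (2,5):dx=+4,dy=+7->C; (2,6):dx=-5,dy=+10->D
  (2,7):dx=+3,dy=+6->C; (2,8):dx=+5,dy=-6->D; (2,9):dx=-3,dy=-5->C; (3,4):dx=+3,dy=+6->C
  (3,5):dx=+5,dy=+9->C; (3,6):dx=-4,dy=+12->D; (3,7):dx=+4,dy=+8->C; (3,8):dx=+6,dy=-4->D
  (3,9):dx=-2,dy=-3->C; (4,5):dx=+2,dy=+3->C; (4,6):dx=-7,dy=+6->D; (4,7):dx=+1,dy=+2->C
  (4,8):dx=+3,dy=-10->D; (4,9):dx=-5,dy=-9->C; (5,6):dx=-9,dy=+3->D; (5,7):dx=-1,dy=-1->C
  (5,8):dx=+1,dy=-13->D; (5,9):dx=-7,dy=-12->C; (6,7):dx=+8,dy=-4->D; (6,8):dx=+10,dy=-16->D
  (6,9):dx=+2,dy=-15->D; (7,8):dx=+2,dy=-12->D; (7,9):dx=-6,dy=-11->C; (8,9):dx=-8,dy=+1->D
Step 2: C = 21, D = 15, total pairs = 36.
Step 3: tau = (C - D)/(n(n-1)/2) = (21 - 15)/36 = 0.166667.
Step 4: Exact two-sided p-value (enumerate n! = 362880 permutations of y under H0): p = 0.612202.
Step 5: alpha = 0.05. fail to reject H0.

tau_b = 0.1667 (C=21, D=15), p = 0.612202, fail to reject H0.


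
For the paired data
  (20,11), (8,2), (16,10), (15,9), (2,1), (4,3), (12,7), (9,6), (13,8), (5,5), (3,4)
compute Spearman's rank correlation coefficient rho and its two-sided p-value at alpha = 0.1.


Step 1: Rank x and y separately (midranks; no ties here).
rank(x): 20->11, 8->5, 16->10, 15->9, 2->1, 4->3, 12->7, 9->6, 13->8, 5->4, 3->2
rank(y): 11->11, 2->2, 10->10, 9->9, 1->1, 3->3, 7->7, 6->6, 8->8, 5->5, 4->4
Step 2: d_i = R_x(i) - R_y(i); compute d_i^2.
  (11-11)^2=0, (5-2)^2=9, (10-10)^2=0, (9-9)^2=0, (1-1)^2=0, (3-3)^2=0, (7-7)^2=0, (6-6)^2=0, (8-8)^2=0, (4-5)^2=1, (2-4)^2=4
sum(d^2) = 14.
Step 3: rho = 1 - 6*14 / (11*(11^2 - 1)) = 1 - 84/1320 = 0.936364.
Step 4: Under H0, t = rho * sqrt((n-2)/(1-rho^2)) = 8.0024 ~ t(9).
Step 5: Two-sided p-value from the t-distribution with 9 df = 0.000022.
Step 6: alpha = 0.1. reject H0.

rho = 0.9364, p = 0.000022, reject H0 at alpha = 0.1.


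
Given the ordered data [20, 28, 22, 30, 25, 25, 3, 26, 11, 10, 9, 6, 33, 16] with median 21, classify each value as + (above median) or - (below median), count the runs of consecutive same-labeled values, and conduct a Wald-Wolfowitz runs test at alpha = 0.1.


Step 1: Compute median = 21; label A = above, B = below.
Labels in order: BAAAAABABBBBAB  (n_A = 7, n_B = 7)
Step 2: Count runs R = 7.
Step 3: Under H0 (random ordering), E[R] = 2*n_A*n_B/(n_A+n_B) + 1 = 2*7*7/14 + 1 = 8.0000.
        Var[R] = 2*n_A*n_B*(2*n_A*n_B - n_A - n_B) / ((n_A+n_B)^2 * (n_A+n_B-1)) = 8232/2548 = 3.2308.
        SD[R] = 1.7974.
Step 4: Continuity-corrected z = (R + 0.5 - E[R]) / SD[R] = (7 + 0.5 - 8.0000) / 1.7974 = -0.2782.
Step 5: Two-sided p-value via normal approximation = 2*(1 - Phi(|z|)) = 0.780879.
Step 6: alpha = 0.1. fail to reject H0.

R = 7, z = -0.2782, p = 0.780879, fail to reject H0.


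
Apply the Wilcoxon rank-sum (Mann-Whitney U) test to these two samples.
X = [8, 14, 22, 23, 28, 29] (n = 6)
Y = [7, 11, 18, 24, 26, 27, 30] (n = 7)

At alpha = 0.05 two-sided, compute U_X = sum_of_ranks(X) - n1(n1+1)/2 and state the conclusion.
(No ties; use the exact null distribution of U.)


Step 1: Combine and sort all 13 observations; assign midranks.
sorted (value, group): (7,Y), (8,X), (11,Y), (14,X), (18,Y), (22,X), (23,X), (24,Y), (26,Y), (27,Y), (28,X), (29,X), (30,Y)
ranks: 7->1, 8->2, 11->3, 14->4, 18->5, 22->6, 23->7, 24->8, 26->9, 27->10, 28->11, 29->12, 30->13
Step 2: Rank sum for X: R1 = 2 + 4 + 6 + 7 + 11 + 12 = 42.
Step 3: U_X = R1 - n1(n1+1)/2 = 42 - 6*7/2 = 42 - 21 = 21.
       U_Y = n1*n2 - U_X = 42 - 21 = 21.
Step 4: No ties, so the exact null distribution of U (based on enumerating the C(13,6) = 1716 equally likely rank assignments) gives the two-sided p-value.
Step 5: p-value = 1.000000; compare to alpha = 0.05. fail to reject H0.

U_X = 21, p = 1.000000, fail to reject H0 at alpha = 0.05.


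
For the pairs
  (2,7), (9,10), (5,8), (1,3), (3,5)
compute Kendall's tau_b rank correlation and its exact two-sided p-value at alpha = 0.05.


Step 1: Enumerate the 10 unordered pairs (i,j) with i<j and classify each by sign(x_j-x_i) * sign(y_j-y_i).
  (1,2):dx=+7,dy=+3->C; (1,3):dx=+3,dy=+1->C; (1,4):dx=-1,dy=-4->C; (1,5):dx=+1,dy=-2->D
  (2,3):dx=-4,dy=-2->C; (2,4):dx=-8,dy=-7->C; (2,5):dx=-6,dy=-5->C; (3,4):dx=-4,dy=-5->C
  (3,5):dx=-2,dy=-3->C; (4,5):dx=+2,dy=+2->C
Step 2: C = 9, D = 1, total pairs = 10.
Step 3: tau = (C - D)/(n(n-1)/2) = (9 - 1)/10 = 0.800000.
Step 4: Exact two-sided p-value (enumerate n! = 120 permutations of y under H0): p = 0.083333.
Step 5: alpha = 0.05. fail to reject H0.

tau_b = 0.8000 (C=9, D=1), p = 0.083333, fail to reject H0.


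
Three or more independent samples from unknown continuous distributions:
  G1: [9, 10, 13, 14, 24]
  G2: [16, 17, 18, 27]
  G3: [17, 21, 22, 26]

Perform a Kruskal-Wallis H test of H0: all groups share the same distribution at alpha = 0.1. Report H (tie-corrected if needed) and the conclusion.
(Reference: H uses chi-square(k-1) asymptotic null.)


Step 1: Combine all N = 13 observations and assign midranks.
sorted (value, group, rank): (9,G1,1), (10,G1,2), (13,G1,3), (14,G1,4), (16,G2,5), (17,G2,6.5), (17,G3,6.5), (18,G2,8), (21,G3,9), (22,G3,10), (24,G1,11), (26,G3,12), (27,G2,13)
Step 2: Sum ranks within each group.
R_1 = 21 (n_1 = 5)
R_2 = 32.5 (n_2 = 4)
R_3 = 37.5 (n_3 = 4)
Step 3: H = 12/(N(N+1)) * sum(R_i^2/n_i) - 3(N+1)
     = 12/(13*14) * (21^2/5 + 32.5^2/4 + 37.5^2/4) - 3*14
     = 0.065934 * 703.825 - 42
     = 4.406044.
Step 4: Ties present; correction factor C = 1 - 6/(13^3 - 13) = 0.997253. Corrected H = 4.406044 / 0.997253 = 4.418182.
Step 5: Under H0, H ~ chi^2(2); p-value = 0.109800.
Step 6: alpha = 0.1. fail to reject H0.

H = 4.4182, df = 2, p = 0.109800, fail to reject H0.


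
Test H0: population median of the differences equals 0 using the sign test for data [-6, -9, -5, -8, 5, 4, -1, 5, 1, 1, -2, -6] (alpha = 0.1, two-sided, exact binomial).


Step 1: Discard zero differences. Original n = 12; n_eff = number of nonzero differences = 12.
Nonzero differences (with sign): -6, -9, -5, -8, +5, +4, -1, +5, +1, +1, -2, -6
Step 2: Count signs: positive = 5, negative = 7.
Step 3: Under H0: P(positive) = 0.5, so the number of positives S ~ Bin(12, 0.5).
Step 4: Two-sided exact p-value = sum of Bin(12,0.5) probabilities at or below the observed probability = 0.774414.
Step 5: alpha = 0.1. fail to reject H0.

n_eff = 12, pos = 5, neg = 7, p = 0.774414, fail to reject H0.


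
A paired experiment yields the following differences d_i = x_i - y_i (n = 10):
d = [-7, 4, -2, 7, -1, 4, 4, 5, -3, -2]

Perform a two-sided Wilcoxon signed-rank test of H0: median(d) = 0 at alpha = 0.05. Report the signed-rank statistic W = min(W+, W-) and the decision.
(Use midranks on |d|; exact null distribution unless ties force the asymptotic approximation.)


Step 1: Drop any zero differences (none here) and take |d_i|.
|d| = [7, 4, 2, 7, 1, 4, 4, 5, 3, 2]
Step 2: Midrank |d_i| (ties get averaged ranks).
ranks: |7|->9.5, |4|->6, |2|->2.5, |7|->9.5, |1|->1, |4|->6, |4|->6, |5|->8, |3|->4, |2|->2.5
Step 3: Attach original signs; sum ranks with positive sign and with negative sign.
W+ = 6 + 9.5 + 6 + 6 + 8 = 35.5
W- = 9.5 + 2.5 + 1 + 4 + 2.5 = 19.5
(Check: W+ + W- = 55 should equal n(n+1)/2 = 55.)
Step 4: Test statistic W = min(W+, W-) = 19.5.
Step 5: Ties in |d|, so use the tie-corrected normal approximation.
        E[W] = n(n+1)/4 = 10*11/4 = 27.5.
        Tie groups: |d|=2 (t=2), |d|=4 (t=3), |d|=7 (t=2); sum(t^3 - t) = 36.
        Var[W] = n(n+1)(2n+1)/24 - sum(t^3-t)/48 = 2310/24 - 36/48 = 95.5.
        z = (W - E[W]) / sqrt(Var[W]) = (19.5 - 27.5) / 9.7724 = -0.8186.
        Two-sided p = 2*Phi(z) = 0.412997.
Step 6: alpha = 0.05. fail to reject H0.

W+ = 35.5, W- = 19.5, W = min = 19.5, p = 0.412997, fail to reject H0.


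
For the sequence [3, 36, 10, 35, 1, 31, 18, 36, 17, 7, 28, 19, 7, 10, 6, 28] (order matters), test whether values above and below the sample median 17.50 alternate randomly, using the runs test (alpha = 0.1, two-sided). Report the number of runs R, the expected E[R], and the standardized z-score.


Step 1: Compute median = 17.50; label A = above, B = below.
Labels in order: BABABAAABBAABBBA  (n_A = 8, n_B = 8)
Step 2: Count runs R = 10.
Step 3: Under H0 (random ordering), E[R] = 2*n_A*n_B/(n_A+n_B) + 1 = 2*8*8/16 + 1 = 9.0000.
        Var[R] = 2*n_A*n_B*(2*n_A*n_B - n_A - n_B) / ((n_A+n_B)^2 * (n_A+n_B-1)) = 14336/3840 = 3.7333.
        SD[R] = 1.9322.
Step 4: Continuity-corrected z = (R - 0.5 - E[R]) / SD[R] = (10 - 0.5 - 9.0000) / 1.9322 = 0.2588.
Step 5: Two-sided p-value via normal approximation = 2*(1 - Phi(|z|)) = 0.795809.
Step 6: alpha = 0.1. fail to reject H0.

R = 10, z = 0.2588, p = 0.795809, fail to reject H0.


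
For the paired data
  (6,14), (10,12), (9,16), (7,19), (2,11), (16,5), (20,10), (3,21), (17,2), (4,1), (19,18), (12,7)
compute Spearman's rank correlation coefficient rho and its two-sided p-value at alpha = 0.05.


Step 1: Rank x and y separately (midranks; no ties here).
rank(x): 6->4, 10->7, 9->6, 7->5, 2->1, 16->9, 20->12, 3->2, 17->10, 4->3, 19->11, 12->8
rank(y): 14->8, 12->7, 16->9, 19->11, 11->6, 5->3, 10->5, 21->12, 2->2, 1->1, 18->10, 7->4
Step 2: d_i = R_x(i) - R_y(i); compute d_i^2.
  (4-8)^2=16, (7-7)^2=0, (6-9)^2=9, (5-11)^2=36, (1-6)^2=25, (9-3)^2=36, (12-5)^2=49, (2-12)^2=100, (10-2)^2=64, (3-1)^2=4, (11-10)^2=1, (8-4)^2=16
sum(d^2) = 356.
Step 3: rho = 1 - 6*356 / (12*(12^2 - 1)) = 1 - 2136/1716 = -0.244755.
Step 4: Under H0, t = rho * sqrt((n-2)/(1-rho^2)) = -0.7983 ~ t(10).
Step 5: Two-sided p-value from the t-distribution with 10 df = 0.443262.
Step 6: alpha = 0.05. fail to reject H0.

rho = -0.2448, p = 0.443262, fail to reject H0 at alpha = 0.05.


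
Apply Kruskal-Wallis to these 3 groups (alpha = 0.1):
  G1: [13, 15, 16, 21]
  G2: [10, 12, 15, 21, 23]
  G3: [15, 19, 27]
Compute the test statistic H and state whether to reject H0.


Step 1: Combine all N = 12 observations and assign midranks.
sorted (value, group, rank): (10,G2,1), (12,G2,2), (13,G1,3), (15,G1,5), (15,G2,5), (15,G3,5), (16,G1,7), (19,G3,8), (21,G1,9.5), (21,G2,9.5), (23,G2,11), (27,G3,12)
Step 2: Sum ranks within each group.
R_1 = 24.5 (n_1 = 4)
R_2 = 28.5 (n_2 = 5)
R_3 = 25 (n_3 = 3)
Step 3: H = 12/(N(N+1)) * sum(R_i^2/n_i) - 3(N+1)
     = 12/(12*13) * (24.5^2/4 + 28.5^2/5 + 25^2/3) - 3*13
     = 0.076923 * 520.846 - 39
     = 1.065064.
Step 4: Ties present; correction factor C = 1 - 30/(12^3 - 12) = 0.982517. Corrected H = 1.065064 / 0.982517 = 1.084015.
Step 5: Under H0, H ~ chi^2(2); p-value = 0.581579.
Step 6: alpha = 0.1. fail to reject H0.

H = 1.0840, df = 2, p = 0.581579, fail to reject H0.


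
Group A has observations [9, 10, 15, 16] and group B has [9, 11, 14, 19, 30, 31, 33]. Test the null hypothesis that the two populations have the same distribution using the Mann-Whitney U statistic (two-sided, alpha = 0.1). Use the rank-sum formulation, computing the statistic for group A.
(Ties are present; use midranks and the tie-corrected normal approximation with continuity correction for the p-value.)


Step 1: Combine and sort all 11 observations; assign midranks.
sorted (value, group): (9,X), (9,Y), (10,X), (11,Y), (14,Y), (15,X), (16,X), (19,Y), (30,Y), (31,Y), (33,Y)
ranks: 9->1.5, 9->1.5, 10->3, 11->4, 14->5, 15->6, 16->7, 19->8, 30->9, 31->10, 33->11
Step 2: Rank sum for X: R1 = 1.5 + 3 + 6 + 7 = 17.5.
Step 3: U_X = R1 - n1(n1+1)/2 = 17.5 - 4*5/2 = 17.5 - 10 = 7.5.
       U_Y = n1*n2 - U_X = 28 - 7.5 = 20.5.
Step 4: Ties are present, so use the tie-corrected normal approximation (with continuity correction) for the p-value.
Step 5: p-value = 0.255756; compare to alpha = 0.1. fail to reject H0.

U_X = 7.5, p = 0.255756, fail to reject H0 at alpha = 0.1.


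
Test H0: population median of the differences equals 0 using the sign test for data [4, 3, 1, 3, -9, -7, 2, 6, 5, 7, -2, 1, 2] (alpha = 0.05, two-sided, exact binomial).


Step 1: Discard zero differences. Original n = 13; n_eff = number of nonzero differences = 13.
Nonzero differences (with sign): +4, +3, +1, +3, -9, -7, +2, +6, +5, +7, -2, +1, +2
Step 2: Count signs: positive = 10, negative = 3.
Step 3: Under H0: P(positive) = 0.5, so the number of positives S ~ Bin(13, 0.5).
Step 4: Two-sided exact p-value = sum of Bin(13,0.5) probabilities at or below the observed probability = 0.092285.
Step 5: alpha = 0.05. fail to reject H0.

n_eff = 13, pos = 10, neg = 3, p = 0.092285, fail to reject H0.


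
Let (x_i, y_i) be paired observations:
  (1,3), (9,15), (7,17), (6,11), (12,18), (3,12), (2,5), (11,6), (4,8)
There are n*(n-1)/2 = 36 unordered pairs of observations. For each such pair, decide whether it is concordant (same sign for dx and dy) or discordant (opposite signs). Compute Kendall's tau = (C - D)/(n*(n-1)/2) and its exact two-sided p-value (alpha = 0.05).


Step 1: Enumerate the 36 unordered pairs (i,j) with i<j and classify each by sign(x_j-x_i) * sign(y_j-y_i).
  (1,2):dx=+8,dy=+12->C; (1,3):dx=+6,dy=+14->C; (1,4):dx=+5,dy=+8->C; (1,5):dx=+11,dy=+15->C
  (1,6):dx=+2,dy=+9->C; (1,7):dx=+1,dy=+2->C; (1,8):dx=+10,dy=+3->C; (1,9):dx=+3,dy=+5->C
  (2,3):dx=-2,dy=+2->D; (2,4):dx=-3,dy=-4->C; (2,5):dx=+3,dy=+3->C; (2,6):dx=-6,dy=-3->C
  (2,7):dx=-7,dy=-10->C; (2,8):dx=+2,dy=-9->D; (2,9):dx=-5,dy=-7->C; (3,4):dx=-1,dy=-6->C
  (3,5):dx=+5,dy=+1->C; (3,6):dx=-4,dy=-5->C; (3,7):dx=-5,dy=-12->C; (3,8):dx=+4,dy=-11->D
  (3,9):dx=-3,dy=-9->C; (4,5):dx=+6,dy=+7->C; (4,6):dx=-3,dy=+1->D; (4,7):dx=-4,dy=-6->C
  (4,8):dx=+5,dy=-5->D; (4,9):dx=-2,dy=-3->C; (5,6):dx=-9,dy=-6->C; (5,7):dx=-10,dy=-13->C
  (5,8):dx=-1,dy=-12->C; (5,9):dx=-8,dy=-10->C; (6,7):dx=-1,dy=-7->C; (6,8):dx=+8,dy=-6->D
  (6,9):dx=+1,dy=-4->D; (7,8):dx=+9,dy=+1->C; (7,9):dx=+2,dy=+3->C; (8,9):dx=-7,dy=+2->D
Step 2: C = 28, D = 8, total pairs = 36.
Step 3: tau = (C - D)/(n(n-1)/2) = (28 - 8)/36 = 0.555556.
Step 4: Exact two-sided p-value (enumerate n! = 362880 permutations of y under H0): p = 0.044615.
Step 5: alpha = 0.05. reject H0.

tau_b = 0.5556 (C=28, D=8), p = 0.044615, reject H0.


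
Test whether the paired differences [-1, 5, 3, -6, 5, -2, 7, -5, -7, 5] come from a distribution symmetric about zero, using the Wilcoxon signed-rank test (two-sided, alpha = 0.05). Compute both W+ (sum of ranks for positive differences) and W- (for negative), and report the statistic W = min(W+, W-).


Step 1: Drop any zero differences (none here) and take |d_i|.
|d| = [1, 5, 3, 6, 5, 2, 7, 5, 7, 5]
Step 2: Midrank |d_i| (ties get averaged ranks).
ranks: |1|->1, |5|->5.5, |3|->3, |6|->8, |5|->5.5, |2|->2, |7|->9.5, |5|->5.5, |7|->9.5, |5|->5.5
Step 3: Attach original signs; sum ranks with positive sign and with negative sign.
W+ = 5.5 + 3 + 5.5 + 9.5 + 5.5 = 29
W- = 1 + 8 + 2 + 5.5 + 9.5 = 26
(Check: W+ + W- = 55 should equal n(n+1)/2 = 55.)
Step 4: Test statistic W = min(W+, W-) = 26.
Step 5: Ties in |d|, so use the tie-corrected normal approximation.
        E[W] = n(n+1)/4 = 10*11/4 = 27.5.
        Tie groups: |d|=5 (t=4), |d|=7 (t=2); sum(t^3 - t) = 66.
        Var[W] = n(n+1)(2n+1)/24 - sum(t^3-t)/48 = 2310/24 - 66/48 = 94.875.
        z = (W - E[W]) / sqrt(Var[W]) = (26 - 27.5) / 9.7404 = -0.1540.
        Two-sided p = 2*Phi(z) = 0.877611.
Step 6: alpha = 0.05. fail to reject H0.

W+ = 29, W- = 26, W = min = 26, p = 0.877611, fail to reject H0.


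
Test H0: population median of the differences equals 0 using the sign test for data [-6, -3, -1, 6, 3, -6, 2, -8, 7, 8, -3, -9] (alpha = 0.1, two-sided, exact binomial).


Step 1: Discard zero differences. Original n = 12; n_eff = number of nonzero differences = 12.
Nonzero differences (with sign): -6, -3, -1, +6, +3, -6, +2, -8, +7, +8, -3, -9
Step 2: Count signs: positive = 5, negative = 7.
Step 3: Under H0: P(positive) = 0.5, so the number of positives S ~ Bin(12, 0.5).
Step 4: Two-sided exact p-value = sum of Bin(12,0.5) probabilities at or below the observed probability = 0.774414.
Step 5: alpha = 0.1. fail to reject H0.

n_eff = 12, pos = 5, neg = 7, p = 0.774414, fail to reject H0.


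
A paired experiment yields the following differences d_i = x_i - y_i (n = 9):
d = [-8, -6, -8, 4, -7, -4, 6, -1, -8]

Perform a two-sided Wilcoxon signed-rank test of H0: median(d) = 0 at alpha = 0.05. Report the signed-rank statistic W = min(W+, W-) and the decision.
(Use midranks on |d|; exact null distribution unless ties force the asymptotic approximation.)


Step 1: Drop any zero differences (none here) and take |d_i|.
|d| = [8, 6, 8, 4, 7, 4, 6, 1, 8]
Step 2: Midrank |d_i| (ties get averaged ranks).
ranks: |8|->8, |6|->4.5, |8|->8, |4|->2.5, |7|->6, |4|->2.5, |6|->4.5, |1|->1, |8|->8
Step 3: Attach original signs; sum ranks with positive sign and with negative sign.
W+ = 2.5 + 4.5 = 7
W- = 8 + 4.5 + 8 + 6 + 2.5 + 1 + 8 = 38
(Check: W+ + W- = 45 should equal n(n+1)/2 = 45.)
Step 4: Test statistic W = min(W+, W-) = 7.
Step 5: Ties in |d|, so use the tie-corrected normal approximation.
        E[W] = n(n+1)/4 = 9*10/4 = 22.5.
        Tie groups: |d|=4 (t=2), |d|=6 (t=2), |d|=8 (t=3); sum(t^3 - t) = 36.
        Var[W] = n(n+1)(2n+1)/24 - sum(t^3-t)/48 = 1710/24 - 36/48 = 70.5.
        z = (W - E[W]) / sqrt(Var[W]) = (7 - 22.5) / 8.3964 = -1.8460.
        Two-sided p = 2*Phi(z) = 0.064889.
Step 6: alpha = 0.05. fail to reject H0.

W+ = 7, W- = 38, W = min = 7, p = 0.064889, fail to reject H0.
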